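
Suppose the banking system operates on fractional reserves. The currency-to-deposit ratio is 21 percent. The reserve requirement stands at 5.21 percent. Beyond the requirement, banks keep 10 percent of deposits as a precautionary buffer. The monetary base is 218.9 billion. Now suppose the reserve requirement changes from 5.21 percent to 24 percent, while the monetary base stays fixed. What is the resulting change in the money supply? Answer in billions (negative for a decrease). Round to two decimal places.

-249.90 billion

Initially m₁ = (1 + 0.21) / (0.0521 + 0.1 + 0.21) ≈ 3.341618, so M₁ = 3.341618 × 218.9 ≈ 731.4802 billion.
After the change m₂ = (1 + 0.21) / (0.24 + 0.1 + 0.21) = 2.2, so M₂ = 2.2 × 218.9 = 481.58 billion.
ΔM = M₂ − M₁ = 481.58 − 731.4802 = -249.9002 billion.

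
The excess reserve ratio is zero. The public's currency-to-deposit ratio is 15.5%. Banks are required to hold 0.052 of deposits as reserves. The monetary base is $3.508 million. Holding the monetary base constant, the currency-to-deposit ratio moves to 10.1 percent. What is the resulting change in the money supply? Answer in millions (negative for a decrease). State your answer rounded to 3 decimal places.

Initially m₁ = (1 + 0.155) / (0.052 + 0.155) ≈ 5.57971, so M₁ = 5.57971 × 3.508 ≈ 19.5736 million.
After the change m₂ = (1 + 0.101) / (0.052 + 0.101) ≈ 7.19608, so M₂ = 7.19608 × 3.508 ≈ 25.2438 million.
ΔM = M₂ − M₁ = 25.2438 − 19.5736 = 5.6702 million.

$5.670 million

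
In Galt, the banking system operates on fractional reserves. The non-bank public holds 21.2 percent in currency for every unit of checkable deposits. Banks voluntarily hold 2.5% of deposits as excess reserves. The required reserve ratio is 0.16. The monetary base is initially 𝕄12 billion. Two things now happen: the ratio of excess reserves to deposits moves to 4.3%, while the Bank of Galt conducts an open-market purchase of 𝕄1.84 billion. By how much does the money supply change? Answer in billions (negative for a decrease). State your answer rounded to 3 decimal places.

𝕄3.785 billion

Before: m₁ = (1 + 0.212) / (0.16 + 0.025 + 0.212) ≈ 3.052897, MB₁ = 12, so M₁ = 3.052897 × 12 ≈ 36.6348 billion.
After: m₂ = (1 + 0.212) / (0.16 + 0.043 + 0.212) ≈ 2.920482, MB₂ = 12 + 1.84 = 13.84, so M₂ = 2.920482 × 13.84 ≈ 40.4195 billion.
ΔM = M₂ − M₁ = 40.4195 − 36.6348 = 3.7847 billion.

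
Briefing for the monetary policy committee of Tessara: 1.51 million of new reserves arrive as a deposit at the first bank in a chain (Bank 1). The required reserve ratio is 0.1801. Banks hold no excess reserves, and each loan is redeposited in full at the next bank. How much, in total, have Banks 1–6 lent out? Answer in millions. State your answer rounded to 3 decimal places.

Bank i lends (1 − rr)^i of the original deposit: Bank 1 lends 1.51·0.8199 ≈ 1.2380, Bank 2 lends 1.51·0.8199² ≈ 1.0151, and so on.
Summing a geometric series: total = 1.51·[0.8199·(1 − 0.8199^6) / (1 − 0.8199)] ≈ 4.7859 million.

4.786 million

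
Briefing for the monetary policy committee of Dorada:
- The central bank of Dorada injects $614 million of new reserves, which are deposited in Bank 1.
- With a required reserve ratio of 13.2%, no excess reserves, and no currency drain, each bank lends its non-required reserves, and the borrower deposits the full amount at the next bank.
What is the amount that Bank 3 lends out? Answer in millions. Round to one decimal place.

$401.5 million

Each bank lends a fraction (1 − rr) = 0.8680 of the deposit it receives, so Bank 3 receives 614·0.8680^2 and lends 614·0.8680^3 ≈ 401.5388 million.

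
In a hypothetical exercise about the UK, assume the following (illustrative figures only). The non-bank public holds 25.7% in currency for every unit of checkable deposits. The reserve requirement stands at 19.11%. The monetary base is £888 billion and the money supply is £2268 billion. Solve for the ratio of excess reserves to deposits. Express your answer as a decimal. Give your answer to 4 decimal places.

0.0441

Using m = M/MB = 2268/888 ≈ 2.554054. Since m = (1 + c)/(c + rr + e), the denominator satisfies c + rr + e = (1 + c)/m = (1 + 0.257) / 2.554054 ≈ 0.492159.
With c = 0.257 and rr = 0.1911, the ratio of excess reserves to deposits is 0.492159 − 0.257 − 0.1911 = 0.044059.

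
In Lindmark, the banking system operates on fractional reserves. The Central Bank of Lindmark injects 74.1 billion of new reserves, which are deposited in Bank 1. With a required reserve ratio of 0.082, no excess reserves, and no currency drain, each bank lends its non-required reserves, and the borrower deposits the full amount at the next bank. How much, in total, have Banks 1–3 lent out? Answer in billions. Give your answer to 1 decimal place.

187.8 billion

Bank i lends (1 − rr)^i of the original deposit: Bank 1 lends 74.1·0.9180 = 68.0238, Bank 2 lends 74.1·0.9180² ≈ 62.4458, and so on.
Summing a geometric series: total = 74.1·[0.9180·(1 − 0.9180^3) / (1 − 0.9180)] ≈ 187.7949 billion.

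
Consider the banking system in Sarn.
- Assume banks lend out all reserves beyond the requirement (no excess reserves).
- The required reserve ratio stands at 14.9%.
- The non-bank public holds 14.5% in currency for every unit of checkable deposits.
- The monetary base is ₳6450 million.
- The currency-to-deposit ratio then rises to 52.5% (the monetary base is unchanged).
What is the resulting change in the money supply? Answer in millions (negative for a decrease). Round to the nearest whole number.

Initially m₁ = (1 + 0.145) / (0.149 + 0.145) ≈ 3.89456, so M₁ = 3.89456 × 6450 = 25119.912 million.
After the change m₂ = (1 + 0.525) / (0.149 + 0.525) ≈ 2.26261, so M₂ = 2.26261 × 6450 = 14593.8345 million.
ΔM = M₂ − M₁ = 14593.8345 − 25119.912 = -10526.0775 million.

-10526 million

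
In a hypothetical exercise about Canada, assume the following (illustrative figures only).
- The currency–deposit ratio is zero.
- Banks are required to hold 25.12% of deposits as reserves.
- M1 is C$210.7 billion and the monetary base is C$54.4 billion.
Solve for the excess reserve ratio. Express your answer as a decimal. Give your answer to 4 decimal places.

0.0070

Using m = M/MB = 210.7/54.4 ≈ 3.873162. Since m = (1 + c)/(c + rr + e), the denominator satisfies c + rr + e = (1 + c)/m = (1 + 0) / 3.873162 ≈ 0.258187.
With c = 0 and rr = 0.2512, the excess reserve ratio is 0.258187 − 0 − 0.2512 = 0.006987.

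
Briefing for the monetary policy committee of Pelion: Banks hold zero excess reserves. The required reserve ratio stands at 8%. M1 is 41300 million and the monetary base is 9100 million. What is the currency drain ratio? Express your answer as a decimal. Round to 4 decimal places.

Using m = M/MB = 41300/9100 ≈ 4.538462. From m = (1 + c)/(c + rr + e), rearranging gives 1 + c = m·(c + rr + e), so c·(1 − m) = m·(rr + e) − 1.
Hence c = [m·(rr + e) − 1]/(1 − m) = [4.538462 × (0.08 + 0) − 1] / (1 − 4.538462) ≈ 0.180000.

0.1800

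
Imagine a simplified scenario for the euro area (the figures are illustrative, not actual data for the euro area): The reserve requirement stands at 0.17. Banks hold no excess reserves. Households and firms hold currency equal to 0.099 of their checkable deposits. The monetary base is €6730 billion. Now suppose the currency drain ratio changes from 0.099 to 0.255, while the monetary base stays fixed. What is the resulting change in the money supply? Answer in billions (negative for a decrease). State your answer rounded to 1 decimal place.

Initially m₁ = (1 + 0.099) / (0.17 + 0.099) ≈ 4.085502, so M₁ = 4.085502 × 6730 ≈ 27495.4285 billion.
After the change m₂ = (1 + 0.255) / (0.17 + 0.255) ≈ 2.952941, so M₂ = 2.952941 × 6730 ≈ 19873.2929 billion.
ΔM = M₂ − M₁ = 19873.2929 − 27495.4285 = -7622.1356 billion.

-7622.1 billion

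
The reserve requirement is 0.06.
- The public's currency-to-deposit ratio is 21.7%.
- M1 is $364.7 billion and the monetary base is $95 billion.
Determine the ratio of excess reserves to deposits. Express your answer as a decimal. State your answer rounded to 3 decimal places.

Using m = M/MB = 364.7/95 ≈ 3.838947. Since m = (1 + c)/(c + rr + e), the denominator satisfies c + rr + e = (1 + c)/m = (1 + 0.217) / 3.838947 ≈ 0.317014.
With c = 0.217 and rr = 0.06, the ratio of excess reserves to deposits is 0.317014 − 0.217 − 0.06 = 0.040014.

0.040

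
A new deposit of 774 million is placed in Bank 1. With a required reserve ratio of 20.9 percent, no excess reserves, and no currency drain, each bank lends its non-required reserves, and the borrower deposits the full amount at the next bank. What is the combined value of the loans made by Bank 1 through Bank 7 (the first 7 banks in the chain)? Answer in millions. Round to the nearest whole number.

2362 million

Bank i lends (1 − rr)^i of the original deposit: Bank 1 lends 774·0.7910 = 612.2340, Bank 2 lends 774·0.7910² ≈ 484.2771, and so on.
Summing a geometric series: total = 774·[0.7910·(1 − 0.7910^7) / (1 − 0.7910)] ≈ 2361.7961 million.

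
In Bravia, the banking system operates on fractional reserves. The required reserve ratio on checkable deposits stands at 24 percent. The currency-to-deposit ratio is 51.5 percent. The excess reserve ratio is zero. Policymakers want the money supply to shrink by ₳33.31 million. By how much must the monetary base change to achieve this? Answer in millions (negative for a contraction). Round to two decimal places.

The money multiplier is m = (1 + c) / (rr + c) = (1 + 0.515) / (0.24 + 0.515) ≈ 2.00662.
ΔMB = ΔM / m = (−33.31) / 2.00662 ≈ -16.6001 million.

-16.60 million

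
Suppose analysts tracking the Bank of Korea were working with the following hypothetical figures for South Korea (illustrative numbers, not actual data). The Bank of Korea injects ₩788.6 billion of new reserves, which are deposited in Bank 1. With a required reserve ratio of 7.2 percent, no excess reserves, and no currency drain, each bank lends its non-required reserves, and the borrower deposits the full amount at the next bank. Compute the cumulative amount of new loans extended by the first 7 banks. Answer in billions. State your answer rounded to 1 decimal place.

₩4139.9 billion

Bank i lends (1 − rr)^i of the original deposit: Bank 1 lends 788.6·0.9280 = 731.8208, Bank 2 lends 788.6·0.9280² ≈ 679.1297, and so on.
Summing a geometric series: total = 788.6·[0.9280·(1 − 0.9280^7) / (1 − 0.9280)] ≈ 4139.8570 billion.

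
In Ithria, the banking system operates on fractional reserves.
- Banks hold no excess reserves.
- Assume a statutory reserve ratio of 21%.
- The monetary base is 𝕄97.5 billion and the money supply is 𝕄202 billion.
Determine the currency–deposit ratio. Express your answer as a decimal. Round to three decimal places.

Using m = M/MB = 202/97.5 ≈ 2.071795. From m = (1 + c)/(c + rr + e), rearranging gives 1 + c = m·(c + rr + e), so c·(1 − m) = m·(rr + e) − 1.
Hence c = [m·(rr + e) − 1]/(1 − m) = [2.071795 × (0.21 + 0) − 1] / (1 − 2.071795) ≈ 0.527081.

0.527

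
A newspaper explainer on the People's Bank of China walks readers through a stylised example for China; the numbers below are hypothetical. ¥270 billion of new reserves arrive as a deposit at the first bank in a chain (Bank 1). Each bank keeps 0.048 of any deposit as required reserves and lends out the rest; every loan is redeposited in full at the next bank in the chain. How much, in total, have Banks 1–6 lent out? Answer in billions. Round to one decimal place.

Bank i lends (1 − rr)^i of the original deposit: Bank 1 lends 270·0.9520 = 257.0400, Bank 2 lends 270·0.9520² ≈ 244.7021, and so on.
Summing a geometric series: total = 270·[0.9520·(1 − 0.9520^6) / (1 − 0.9520)] ≈ 1368.5973 billion.

¥1368.6 billion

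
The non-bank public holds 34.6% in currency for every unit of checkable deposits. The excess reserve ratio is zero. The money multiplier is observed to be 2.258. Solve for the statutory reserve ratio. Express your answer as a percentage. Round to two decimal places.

Using m = 2.258. Since m = (1 + c)/(c + rr + e), the denominator satisfies c + rr + e = (1 + c)/m = (1 + 0.346) / 2.258 ≈ 0.596103.
With c = 0.346 and e = 0, the statutory reserve ratio is 0.596103 − 0.346 − 0 = 0.250103.

25.01%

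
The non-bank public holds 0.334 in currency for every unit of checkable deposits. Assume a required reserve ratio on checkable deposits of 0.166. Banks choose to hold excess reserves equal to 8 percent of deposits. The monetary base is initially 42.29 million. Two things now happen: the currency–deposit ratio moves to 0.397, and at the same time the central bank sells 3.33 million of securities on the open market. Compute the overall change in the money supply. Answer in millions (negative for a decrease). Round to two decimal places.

-12.62 million

Before: m₁ = (1 + 0.334) / (0.166 + 0.08 + 0.334) = 2.3, MB₁ = 42.29, so M₁ = 2.3 × 42.29 = 97.267 million.
After: m₂ = (1 + 0.397) / (0.166 + 0.08 + 0.397) ≈ 2.17263, MB₂ = 42.29 − 3.33 = 38.96, so M₂ = 2.17263 × 38.96 ≈ 84.6457 million.
ΔM = M₂ − M₁ = 84.6457 − 97.267 = -12.6213 million.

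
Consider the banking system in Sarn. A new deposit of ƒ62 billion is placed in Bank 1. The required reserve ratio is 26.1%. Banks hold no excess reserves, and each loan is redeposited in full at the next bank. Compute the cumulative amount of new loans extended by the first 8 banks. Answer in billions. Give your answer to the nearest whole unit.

ƒ160 billion

Bank i lends (1 − rr)^i of the original deposit: Bank 1 lends 62·0.7390 = 45.8180, Bank 2 lends 62·0.7390² ≈ 33.8595, and so on.
Summing a geometric series: total = 62·[0.7390·(1 − 0.7390^8) / (1 − 0.7390)] ≈ 159.9326 billion.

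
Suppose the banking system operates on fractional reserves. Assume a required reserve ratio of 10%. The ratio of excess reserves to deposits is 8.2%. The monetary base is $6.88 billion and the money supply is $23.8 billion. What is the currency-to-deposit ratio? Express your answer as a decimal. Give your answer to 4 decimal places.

Using m = M/MB = 23.8/6.88 ≈ 3.459302. From m = (1 + c)/(c + rr + e), rearranging gives 1 + c = m·(c + rr + e), so c·(1 − m) = m·(rr + e) − 1.
Hence c = [m·(rr + e) − 1]/(1 − m) = [3.459302 × (0.1 + 0.082) − 1] / (1 − 3.459302) ≈ 0.150615.

0.1506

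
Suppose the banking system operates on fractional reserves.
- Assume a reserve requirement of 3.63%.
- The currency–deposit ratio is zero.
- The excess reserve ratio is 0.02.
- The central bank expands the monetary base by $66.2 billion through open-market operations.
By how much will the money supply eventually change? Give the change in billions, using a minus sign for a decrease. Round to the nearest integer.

$1176 billion

The money multiplier is m = 1 / (rr + e) = 1 / (0.0363 + 0.02) ≈ 17.7620.
The purchase adds 66.2 billion of base, so ΔM = m × ΔMB = 17.7620 × (+66.2) = 1175.8444 billion.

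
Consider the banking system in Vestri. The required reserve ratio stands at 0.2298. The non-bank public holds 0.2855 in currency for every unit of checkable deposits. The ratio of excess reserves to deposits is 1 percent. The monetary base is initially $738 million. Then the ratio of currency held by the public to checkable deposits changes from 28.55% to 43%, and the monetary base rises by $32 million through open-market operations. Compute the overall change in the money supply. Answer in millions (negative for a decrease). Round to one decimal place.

-162.1 million

Before: m₁ = (1 + 0.2855) / (0.2298 + 0.01 + 0.2855) ≈ 2.44717, MB₁ = 738, so M₁ = 2.44717 × 738 ≈ 1806.0115 million.
After: m₂ = (1 + 0.43) / (0.2298 + 0.01 + 0.43) ≈ 2.13497, MB₂ = 738 + 32 = 770, so M₂ = 2.13497 × 770 = 1643.9269 million.
ΔM = M₂ − M₁ = 1643.9269 − 1806.0115 = -162.0846 million.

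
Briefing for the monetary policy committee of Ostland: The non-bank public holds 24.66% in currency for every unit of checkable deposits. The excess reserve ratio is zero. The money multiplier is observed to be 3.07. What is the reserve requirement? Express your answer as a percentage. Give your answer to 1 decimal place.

15.9%

Using m = 3.07. Since m = (1 + c)/(c + rr + e), the denominator satisfies c + rr + e = (1 + c)/m = (1 + 0.2466) / 3.07 ≈ 0.406059.
With c = 0.2466 and e = 0, the reserve requirement is 0.406059 − 0.2466 − 0 = 0.159459.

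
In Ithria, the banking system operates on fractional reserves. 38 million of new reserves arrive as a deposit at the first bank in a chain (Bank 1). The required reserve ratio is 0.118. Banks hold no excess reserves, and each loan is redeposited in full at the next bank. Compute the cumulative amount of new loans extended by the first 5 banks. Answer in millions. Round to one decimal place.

Bank i lends (1 − rr)^i of the original deposit: Bank 1 lends 38·0.8820 = 33.5160, Bank 2 lends 38·0.8820² ≈ 29.5611, and so on.
Summing a geometric series: total = 38·[0.8820·(1 − 0.8820^5) / (1 − 0.8820)] ≈ 132.4290 million.

132.4 million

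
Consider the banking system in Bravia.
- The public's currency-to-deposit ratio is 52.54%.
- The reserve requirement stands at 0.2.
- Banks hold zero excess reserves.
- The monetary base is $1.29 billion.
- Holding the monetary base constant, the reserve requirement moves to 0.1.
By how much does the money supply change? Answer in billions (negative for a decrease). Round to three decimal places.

$0.434 billion

Initially m₁ = (1 + 0.5254) / (0.2 + 0.5254) ≈ 2.10284, so M₁ = 2.10284 × 1.29 ≈ 2.7127 billion.
After the change m₂ = (1 + 0.5254) / (0.1 + 0.5254) ≈ 2.43908, so M₂ = 2.43908 × 1.29 ≈ 3.1464 billion.
ΔM = M₂ − M₁ = 3.1464 − 2.7127 = 0.4337 billion.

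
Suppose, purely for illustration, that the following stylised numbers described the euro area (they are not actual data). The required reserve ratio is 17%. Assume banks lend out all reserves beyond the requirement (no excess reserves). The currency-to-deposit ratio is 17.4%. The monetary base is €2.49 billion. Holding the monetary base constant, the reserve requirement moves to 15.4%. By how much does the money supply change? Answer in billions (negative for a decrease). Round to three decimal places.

Initially m₁ = (1 + 0.174) / (0.17 + 0.174) ≈ 3.41279, so M₁ = 3.41279 × 2.49 ≈ 8.4978 billion.
After the change m₂ = (1 + 0.174) / (0.154 + 0.174) ≈ 3.57927, so M₂ = 3.57927 × 2.49 ≈ 8.9124 billion.
ΔM = M₂ − M₁ = 8.9124 − 8.4978 = 0.4146 billion.

€0.415 billion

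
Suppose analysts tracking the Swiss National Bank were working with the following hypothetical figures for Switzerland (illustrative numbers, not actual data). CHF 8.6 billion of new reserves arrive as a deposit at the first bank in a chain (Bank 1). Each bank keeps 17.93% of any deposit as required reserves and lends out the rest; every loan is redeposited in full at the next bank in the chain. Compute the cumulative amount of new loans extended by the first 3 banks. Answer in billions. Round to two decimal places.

CHF 17.60 billion

Bank i lends (1 − rr)^i of the original deposit: Bank 1 lends 8.6·0.8207 ≈ 7.0580, Bank 2 lends 8.6·0.8207² ≈ 5.7925, and so on.
Summing a geometric series: total = 8.6·[0.8207·(1 − 0.8207^3) / (1 − 0.8207)] ≈ 17.6045 billion.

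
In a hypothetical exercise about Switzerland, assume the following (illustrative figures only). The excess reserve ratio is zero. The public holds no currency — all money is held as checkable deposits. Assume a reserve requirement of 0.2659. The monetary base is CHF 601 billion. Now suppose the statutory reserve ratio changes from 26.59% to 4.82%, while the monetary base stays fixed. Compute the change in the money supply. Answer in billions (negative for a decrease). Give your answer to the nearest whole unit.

CHF 10209 billion

Initially m₁ = 1 / (0.2659) ≈ 3.7608, so M₁ = 3.7608 × 601 = 2260.2408 billion.
After the change m₂ = 1 / (0.0482) ≈ 20.7469, so M₂ = 20.7469 × 601 = 12468.8869 billion.
ΔM = M₂ − M₁ = 12468.8869 − 2260.2408 = 10208.6461 billion.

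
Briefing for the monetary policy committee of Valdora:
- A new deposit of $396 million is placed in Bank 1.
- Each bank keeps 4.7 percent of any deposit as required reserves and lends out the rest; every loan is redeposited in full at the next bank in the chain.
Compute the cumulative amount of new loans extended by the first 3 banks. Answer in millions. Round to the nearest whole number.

Bank i lends (1 − rr)^i of the original deposit: Bank 1 lends 396·0.9530 = 377.3880, Bank 2 lends 396·0.9530² ≈ 359.6508, and so on.
Summing a geometric series: total = 396·[0.9530·(1 − 0.9530^3) / (1 − 0.9530)] ≈ 1079.7859 million.

$1080 million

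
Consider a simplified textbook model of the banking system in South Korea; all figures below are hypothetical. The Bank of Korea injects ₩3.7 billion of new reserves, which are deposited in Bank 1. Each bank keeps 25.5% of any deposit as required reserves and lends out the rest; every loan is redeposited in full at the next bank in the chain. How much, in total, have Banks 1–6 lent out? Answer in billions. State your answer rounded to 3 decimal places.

₩8.962 billion

Bank i lends (1 − rr)^i of the original deposit: Bank 1 lends 3.7·0.7450 = 2.7565, Bank 2 lends 3.7·0.7450² ≈ 2.0536, and so on.
Summing a geometric series: total = 3.7·[0.7450·(1 − 0.7450^6) / (1 − 0.7450)] ≈ 8.9616 billion.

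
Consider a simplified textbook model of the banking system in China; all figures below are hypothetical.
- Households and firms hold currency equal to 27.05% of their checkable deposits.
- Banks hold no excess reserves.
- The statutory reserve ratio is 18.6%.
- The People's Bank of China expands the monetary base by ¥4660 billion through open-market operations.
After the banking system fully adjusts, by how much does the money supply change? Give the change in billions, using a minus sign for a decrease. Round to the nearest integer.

The money multiplier is m = (1 + c) / (rr + c) = (1 + 0.2705) / (0.186 + 0.2705) ≈ 2.78313.
The purchase adds 4660 billion of base, so ΔM = m × ΔMB = 2.78313 × (+4660) = 12969.3858 billion.

¥12969 billion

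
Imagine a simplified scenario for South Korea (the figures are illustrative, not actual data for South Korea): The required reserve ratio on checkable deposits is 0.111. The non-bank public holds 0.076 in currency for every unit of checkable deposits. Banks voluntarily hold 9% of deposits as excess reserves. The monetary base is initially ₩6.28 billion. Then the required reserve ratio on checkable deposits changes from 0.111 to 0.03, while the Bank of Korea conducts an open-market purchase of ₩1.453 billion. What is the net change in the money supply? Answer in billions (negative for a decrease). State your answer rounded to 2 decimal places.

Before: m₁ = (1 + 0.076) / (0.111 + 0.09 + 0.076) ≈ 3.8845, MB₁ = 6.28, so M₁ = 3.8845 × 6.28 ≈ 24.3947 billion.
After: m₂ = (1 + 0.076) / (0.03 + 0.09 + 0.076) ≈ 5.4898, MB₂ = 6.28 + 1.453 = 7.733, so M₂ = 5.4898 × 7.733 ≈ 42.4526 billion.
ΔM = M₂ − M₁ = 42.4526 − 24.3947 = 18.0579 billion.

₩18.06 billion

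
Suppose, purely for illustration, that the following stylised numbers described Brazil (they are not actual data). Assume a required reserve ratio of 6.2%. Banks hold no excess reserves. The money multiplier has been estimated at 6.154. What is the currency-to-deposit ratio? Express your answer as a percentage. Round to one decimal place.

12.0%

Using m = 6.154. From m = (1 + c)/(c + rr + e), rearranging gives 1 + c = m·(c + rr + e), so c·(1 − m) = m·(rr + e) − 1.
Hence c = [m·(rr + e) − 1]/(1 − m) = [6.154 × (0.062 + 0) − 1] / (1 − 6.154) ≈ 0.119995.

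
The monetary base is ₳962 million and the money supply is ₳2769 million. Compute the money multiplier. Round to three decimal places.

The money multiplier is m = M / MB = 2769 / 962 ≈ 2.87838.

2.878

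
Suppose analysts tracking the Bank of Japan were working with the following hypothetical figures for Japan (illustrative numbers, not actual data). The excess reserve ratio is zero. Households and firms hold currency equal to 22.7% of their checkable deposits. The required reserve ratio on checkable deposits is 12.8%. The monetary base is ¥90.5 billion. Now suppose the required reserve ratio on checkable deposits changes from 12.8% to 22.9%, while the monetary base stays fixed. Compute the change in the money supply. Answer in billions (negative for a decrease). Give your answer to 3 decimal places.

-69.282 billion

Initially m₁ = (1 + 0.227) / (0.128 + 0.227) ≈ 3.456338, so M₁ = 3.456338 × 90.5 ≈ 312.7986 billion.
After the change m₂ = (1 + 0.227) / (0.229 + 0.227) ≈ 2.690789, so M₂ = 2.690789 × 90.5 ≈ 243.5164 billion.
ΔM = M₂ − M₁ = 243.5164 − 312.7986 = -69.2822 billion.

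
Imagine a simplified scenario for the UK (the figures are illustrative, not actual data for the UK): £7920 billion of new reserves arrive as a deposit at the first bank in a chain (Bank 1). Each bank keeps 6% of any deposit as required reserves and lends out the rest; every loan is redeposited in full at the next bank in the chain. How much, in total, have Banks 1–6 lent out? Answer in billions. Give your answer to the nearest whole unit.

Bank i lends (1 − rr)^i of the original deposit: Bank 1 lends 7920·0.9400 = 7444.8000, Bank 2 lends 7920·0.9400² = 6998.1120, and so on.
Summing a geometric series: total = 7920·[0.9400·(1 − 0.9400^6) / (1 − 0.9400)] ≈ 38480.9576 billion.

£38481 billion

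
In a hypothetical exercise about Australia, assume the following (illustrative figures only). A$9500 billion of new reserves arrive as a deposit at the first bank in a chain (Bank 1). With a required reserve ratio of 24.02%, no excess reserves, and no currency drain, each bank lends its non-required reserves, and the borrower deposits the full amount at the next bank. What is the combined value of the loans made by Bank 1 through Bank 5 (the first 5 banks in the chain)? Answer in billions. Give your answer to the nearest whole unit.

A$22441 billion

Bank i lends (1 − rr)^i of the original deposit: Bank 1 lends 9500·0.7598 = 7218.1000, Bank 2 lends 9500·0.7598² ≈ 5484.3124, and so on.
Summing a geometric series: total = 9500·[0.7598·(1 − 0.7598^5) / (1 − 0.7598)] ≈ 22441.0461 billion.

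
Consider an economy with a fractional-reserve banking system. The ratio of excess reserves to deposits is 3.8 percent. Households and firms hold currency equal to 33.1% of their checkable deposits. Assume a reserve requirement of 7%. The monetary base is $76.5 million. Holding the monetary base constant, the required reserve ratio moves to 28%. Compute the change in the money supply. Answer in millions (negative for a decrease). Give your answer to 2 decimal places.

Initially m₁ = (1 + 0.331) / (0.07 + 0.038 + 0.331) ≈ 3.03189, so M₁ = 3.03189 × 76.5 ≈ 231.9396 million.
After the change m₂ = (1 + 0.331) / (0.28 + 0.038 + 0.331) ≈ 2.05085, so M₂ = 2.05085 × 76.5 ≈ 156.89 million.
ΔM = M₂ − M₁ = 156.89 − 231.9396 = -75.0496 million.

-75.05 million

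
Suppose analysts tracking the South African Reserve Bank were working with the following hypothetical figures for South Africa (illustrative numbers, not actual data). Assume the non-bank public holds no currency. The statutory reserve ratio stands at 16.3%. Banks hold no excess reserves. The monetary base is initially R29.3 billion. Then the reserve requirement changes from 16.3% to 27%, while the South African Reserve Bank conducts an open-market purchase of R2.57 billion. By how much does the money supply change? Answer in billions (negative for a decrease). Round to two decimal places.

-61.72 billion

Before: m₁ = 1 / (0.163) ≈ 6.13497, MB₁ = 29.3, so M₁ = 6.13497 × 29.3 ≈ 179.7546 billion.
After: m₂ = 1 / (0.27) ≈ 3.70370, MB₂ = 29.3 + 2.57 = 31.87, so M₂ = 3.70370 × 31.87 ≈ 118.0369 billion.
ΔM = M₂ − M₁ = 118.0369 − 179.7546 = -61.7177 billion.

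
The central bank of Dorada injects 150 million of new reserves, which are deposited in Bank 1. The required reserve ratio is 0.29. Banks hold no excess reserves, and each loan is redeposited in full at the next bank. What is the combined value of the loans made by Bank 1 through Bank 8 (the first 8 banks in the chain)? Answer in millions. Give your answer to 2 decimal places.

343.53 million

Bank i lends (1 − rr)^i of the original deposit: Bank 1 lends 150·0.7100 = 106.5000, Bank 2 lends 150·0.7100² = 75.6150, and so on.
Summing a geometric series: total = 150·[0.7100·(1 − 0.7100^8) / (1 − 0.7100)] ≈ 343.5266 million.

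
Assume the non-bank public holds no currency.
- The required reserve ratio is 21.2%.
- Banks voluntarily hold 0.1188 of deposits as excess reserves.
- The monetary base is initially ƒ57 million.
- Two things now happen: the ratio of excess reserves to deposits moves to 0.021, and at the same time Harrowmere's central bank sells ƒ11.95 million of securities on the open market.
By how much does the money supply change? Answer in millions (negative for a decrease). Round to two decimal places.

ƒ21.04 million

Before: m₁ = 1 / (0.212 + 0.1188) ≈ 3.02297, MB₁ = 57, so M₁ = 3.02297 × 57 ≈ 172.3093 million.
After: m₂ = 1 / (0.212 + 0.021) ≈ 4.29185, MB₂ = 57 − 11.95 = 45.05, so M₂ = 4.29185 × 45.05 ≈ 193.3478 million.
ΔM = M₂ − M₁ = 193.3478 − 172.3093 = 21.0385 million.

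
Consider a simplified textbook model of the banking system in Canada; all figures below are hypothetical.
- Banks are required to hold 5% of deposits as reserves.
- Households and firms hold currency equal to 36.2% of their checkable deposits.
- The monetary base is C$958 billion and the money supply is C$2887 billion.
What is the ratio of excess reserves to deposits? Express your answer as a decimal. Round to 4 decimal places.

Using m = M/MB = 2887/958 ≈ 3.013570. Since m = (1 + c)/(c + rr + e), the denominator satisfies c + rr + e = (1 + c)/m = (1 + 0.362) / 3.013570 ≈ 0.451956.
With c = 0.362 and rr = 0.05, the ratio of excess reserves to deposits is 0.451956 − 0.362 − 0.05 = 0.039956.

0.0400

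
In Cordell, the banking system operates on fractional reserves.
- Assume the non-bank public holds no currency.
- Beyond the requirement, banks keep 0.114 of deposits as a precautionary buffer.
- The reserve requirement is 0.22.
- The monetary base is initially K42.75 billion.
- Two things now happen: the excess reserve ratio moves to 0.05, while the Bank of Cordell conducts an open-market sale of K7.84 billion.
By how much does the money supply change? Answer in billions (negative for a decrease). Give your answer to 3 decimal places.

K1.302 billion

Before: m₁ = 1 / (0.22 + 0.114) ≈ 2.994012, MB₁ = 42.75, so M₁ = 2.994012 × 42.75 ≈ 127.994 billion.
After: m₂ = 1 / (0.22 + 0.05) ≈ 3.703704, MB₂ = 42.75 − 7.84 = 34.91, so M₂ = 3.703704 × 34.91 ≈ 129.2963 billion.
ΔM = M₂ − M₁ = 129.2963 − 127.994 = 1.3023 billion.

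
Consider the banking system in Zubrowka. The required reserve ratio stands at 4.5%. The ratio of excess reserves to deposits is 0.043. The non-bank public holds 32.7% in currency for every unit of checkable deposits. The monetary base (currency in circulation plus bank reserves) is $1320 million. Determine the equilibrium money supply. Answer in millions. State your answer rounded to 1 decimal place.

The money multiplier is m = (1 + c) / (rr + e + c) = (1 + 0.327) / (0.045 + 0.043 + 0.327) ≈ 3.197590.
So M = m × MB = 3.197590 × 1320 = 4220.8188 million.

$4220.8 million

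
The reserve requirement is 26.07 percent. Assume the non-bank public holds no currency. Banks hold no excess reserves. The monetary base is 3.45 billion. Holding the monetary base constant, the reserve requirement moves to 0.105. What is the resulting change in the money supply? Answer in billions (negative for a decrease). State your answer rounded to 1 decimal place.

19.6 billion

Initially m₁ = 1 / (0.2607) ≈ 3.8358, so M₁ = 3.8358 × 3.45 ≈ 13.2335 billion.
After the change m₂ = 1 / (0.105) ≈ 9.5238, so M₂ = 9.5238 × 3.45 ≈ 32.8571 billion.
ΔM = M₂ − M₁ = 32.8571 − 13.2335 = 19.6236 billion.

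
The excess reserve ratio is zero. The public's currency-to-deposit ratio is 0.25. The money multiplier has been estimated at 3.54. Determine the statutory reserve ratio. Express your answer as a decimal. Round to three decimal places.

0.103

Using m = 3.54. Since m = (1 + c)/(c + rr + e), the denominator satisfies c + rr + e = (1 + c)/m = (1 + 0.25) / 3.54 ≈ 0.353107.
With c = 0.25 and e = 0, the statutory reserve ratio is 0.353107 − 0.25 − 0 = 0.103107.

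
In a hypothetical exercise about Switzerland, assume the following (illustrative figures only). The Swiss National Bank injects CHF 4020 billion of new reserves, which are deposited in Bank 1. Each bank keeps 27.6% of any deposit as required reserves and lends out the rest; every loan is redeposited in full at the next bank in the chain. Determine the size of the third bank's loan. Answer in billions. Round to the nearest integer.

Each bank lends a fraction (1 − rr) = 0.7240 of the deposit it receives, so Bank 3 receives 4020·0.7240^2 and lends 4020·0.7240^3 ≈ 1525.6038 billion.

CHF 1526 billion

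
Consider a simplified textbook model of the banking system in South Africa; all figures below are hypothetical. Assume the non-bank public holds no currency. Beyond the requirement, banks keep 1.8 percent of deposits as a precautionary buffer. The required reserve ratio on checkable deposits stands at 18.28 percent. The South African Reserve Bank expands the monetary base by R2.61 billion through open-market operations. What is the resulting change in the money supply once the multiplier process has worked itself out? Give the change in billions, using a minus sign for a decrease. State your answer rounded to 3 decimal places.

The money multiplier is m = 1 / (rr + e) = 1 / (0.1828 + 0.018) ≈ 4.98008.
The purchase adds 2.61 billion of base, so ΔM = m × ΔMB = 4.98008 × (+2.61) ≈ 12.998 billion.

R12.998 billion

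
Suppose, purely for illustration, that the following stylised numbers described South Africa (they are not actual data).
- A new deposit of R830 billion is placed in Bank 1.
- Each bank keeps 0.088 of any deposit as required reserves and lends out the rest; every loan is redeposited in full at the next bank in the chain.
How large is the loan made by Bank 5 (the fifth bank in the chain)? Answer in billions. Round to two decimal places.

R523.66 billion

Each bank lends a fraction (1 − rr) = 0.9120 of the deposit it receives, so Bank 5 receives 830·0.9120^4 and lends 830·0.9120^5 ≈ 523.6635 billion.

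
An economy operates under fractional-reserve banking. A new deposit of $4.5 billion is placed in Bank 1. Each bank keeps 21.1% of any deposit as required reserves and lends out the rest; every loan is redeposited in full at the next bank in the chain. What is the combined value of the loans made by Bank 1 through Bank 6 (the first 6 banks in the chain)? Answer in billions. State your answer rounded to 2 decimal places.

Bank i lends (1 − rr)^i of the original deposit: Bank 1 lends 4.5·0.7890 = 3.5505, Bank 2 lends 4.5·0.7890² ≈ 2.8013, and so on.
Summing a geometric series: total = 4.5·[0.7890·(1 − 0.7890^6) / (1 − 0.7890)] ≈ 12.7675 billion.

$12.77 billion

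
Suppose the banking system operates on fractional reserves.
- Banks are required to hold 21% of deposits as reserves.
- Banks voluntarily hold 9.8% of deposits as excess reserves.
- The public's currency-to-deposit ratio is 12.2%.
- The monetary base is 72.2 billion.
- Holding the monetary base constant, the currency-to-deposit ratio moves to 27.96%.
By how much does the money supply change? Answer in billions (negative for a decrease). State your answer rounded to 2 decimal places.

Initially m₁ = (1 + 0.122) / (0.21 + 0.098 + 0.122) ≈ 2.60930, so M₁ = 2.60930 × 72.2 ≈ 188.3915 billion.
After the change m₂ = (1 + 0.2796) / (0.21 + 0.098 + 0.2796) ≈ 2.17767, so M₂ = 2.17767 × 72.2 ≈ 157.2278 billion.
ΔM = M₂ − M₁ = 157.2278 − 188.3915 = -31.1637 billion.

-31.16 billion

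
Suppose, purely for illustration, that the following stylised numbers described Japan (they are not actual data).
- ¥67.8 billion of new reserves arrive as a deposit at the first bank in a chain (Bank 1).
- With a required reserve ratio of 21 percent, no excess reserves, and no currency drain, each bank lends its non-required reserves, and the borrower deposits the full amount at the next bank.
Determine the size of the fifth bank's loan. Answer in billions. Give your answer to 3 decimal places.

Each bank lends a fraction (1 − rr) = 0.7900 of the deposit it receives, so Bank 5 receives 67.8·0.7900^4 and lends 67.8·0.7900^5 ≈ 20.8624 billion.

¥20.862 billion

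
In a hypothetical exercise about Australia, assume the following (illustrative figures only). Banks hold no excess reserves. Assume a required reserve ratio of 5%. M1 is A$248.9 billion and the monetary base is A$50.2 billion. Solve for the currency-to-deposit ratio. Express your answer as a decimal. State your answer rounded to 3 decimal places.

Using m = M/MB = 248.9/50.2 ≈ 4.958167. From m = (1 + c)/(c + rr + e), rearranging gives 1 + c = m·(c + rr + e), so c·(1 − m) = m·(rr + e) − 1.
Hence c = [m·(rr + e) − 1]/(1 − m) = [4.958167 × (0.05 + 0) − 1] / (1 − 4.958167) ≈ 0.190010.

0.190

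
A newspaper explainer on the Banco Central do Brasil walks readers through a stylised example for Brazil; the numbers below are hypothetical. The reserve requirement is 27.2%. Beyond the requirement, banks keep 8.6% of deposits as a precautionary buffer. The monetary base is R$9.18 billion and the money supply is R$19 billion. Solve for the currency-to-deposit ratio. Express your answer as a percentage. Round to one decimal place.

Using m = M/MB = 19/9.18 ≈ 2.069717. From m = (1 + c)/(c + rr + e), rearranging gives 1 + c = m·(c + rr + e), so c·(1 − m) = m·(rr + e) − 1.
Hence c = [m·(rr + e) − 1]/(1 − m) = [2.069717 × (0.272 + 0.086) − 1] / (1 − 2.069717) ≈ 0.242159.

24.2%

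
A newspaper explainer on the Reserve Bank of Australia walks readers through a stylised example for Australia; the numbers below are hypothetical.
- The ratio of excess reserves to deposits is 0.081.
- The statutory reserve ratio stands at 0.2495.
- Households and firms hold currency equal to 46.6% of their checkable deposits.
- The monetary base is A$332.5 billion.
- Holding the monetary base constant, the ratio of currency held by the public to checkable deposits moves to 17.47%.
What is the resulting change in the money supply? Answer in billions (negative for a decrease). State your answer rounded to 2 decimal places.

A$161.15 billion

Initially m₁ = (1 + 0.466) / (0.2495 + 0.081 + 0.466) ≈ 1.840552, so M₁ = 1.840552 × 332.5 ≈ 611.9835 billion.
After the change m₂ = (1 + 0.1747) / (0.2495 + 0.081 + 0.1747) ≈ 2.325218, so M₂ = 2.325218 × 332.5 ≈ 773.135 billion.
ΔM = M₂ − M₁ = 773.135 − 611.9835 = 161.1515 billion.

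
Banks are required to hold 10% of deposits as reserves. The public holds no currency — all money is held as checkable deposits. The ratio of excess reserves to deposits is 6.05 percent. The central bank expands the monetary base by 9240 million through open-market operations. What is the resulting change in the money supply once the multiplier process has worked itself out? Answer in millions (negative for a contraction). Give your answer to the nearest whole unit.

57570 million

The money multiplier is m = 1 / (rr + e) = 1 / (0.1 + 0.0605) ≈ 6.23053.
The purchase adds 9240 million of base, so ΔM = m × ΔMB = 6.23053 × (+9240) = 57570.0972 million.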